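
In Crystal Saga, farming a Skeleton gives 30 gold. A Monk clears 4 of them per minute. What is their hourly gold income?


Gold per minute = 30 * 4 = 120
Gold per hour = 120 * 60 = 7200

7200 gold/hour


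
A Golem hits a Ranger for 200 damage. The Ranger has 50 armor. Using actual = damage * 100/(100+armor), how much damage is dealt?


actual = 200 * 100 / (100 + 50)
= 200 * 100 / 150
= 20000 / 150
= 133.33

133.33 damage


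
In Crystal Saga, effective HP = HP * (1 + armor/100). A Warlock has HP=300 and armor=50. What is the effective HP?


EHP = 300 * (1 + 50/100)
= 300 * (1 + 0.5)
= 300 * 1.5
= 450.0

450.0 EHP


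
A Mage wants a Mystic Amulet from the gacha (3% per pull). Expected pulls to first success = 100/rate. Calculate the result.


Expected pulls for a geometric distribution = 1/p = 100 / rate%
= 100 / 3
= 33.33

33.33 pulls


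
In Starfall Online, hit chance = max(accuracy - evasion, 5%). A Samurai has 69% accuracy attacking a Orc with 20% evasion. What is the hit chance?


accuracy - evasion = 69 - 20 = 49
Apply floor: max(49, 5) = 49
Hit chance = 49%

49%


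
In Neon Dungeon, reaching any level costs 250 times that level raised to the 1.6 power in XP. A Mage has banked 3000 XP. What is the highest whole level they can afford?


XP = 250 * level^1.6, so level = (XP / 250)^(1/1.6)
= (3000 / 250)^(1/1.6)
= 12.0^0.625
= 4.7259
Floor: level = 4

level 4


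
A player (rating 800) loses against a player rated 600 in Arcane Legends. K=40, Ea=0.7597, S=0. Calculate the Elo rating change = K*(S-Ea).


Elo update: delta = K * (S - Ea), where S = 0 (loses)
S - Ea = 0 - 0.7597 = -0.7597
Rating change = 40 * -0.7597
= -30.39

-30.39 rating points


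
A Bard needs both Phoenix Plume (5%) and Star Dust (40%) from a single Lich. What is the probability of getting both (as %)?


For independent events, P(both) = P(A) * P(B)
= 5% * 40%
= 200 / 100 %
= 2.0%

2.0%


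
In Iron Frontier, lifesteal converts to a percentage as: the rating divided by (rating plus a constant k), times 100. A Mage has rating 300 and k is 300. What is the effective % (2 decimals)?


effective% = rating / (rating + k) * 100
= 300 / (300 + 300) * 100
= 300 / 600 * 100
= 0.5 * 100
= 50.00%

50.00%


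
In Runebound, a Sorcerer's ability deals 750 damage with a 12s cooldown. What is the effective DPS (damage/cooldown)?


DPS = damage / cooldown
= 750 / 12
= 62.50

62.50 DPS


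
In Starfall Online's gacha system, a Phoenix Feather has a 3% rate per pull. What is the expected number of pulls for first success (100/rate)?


Expected pulls for a geometric distribution = 1/p = 100 / rate%
= 100 / 3
= 33.33

33.33 pulls


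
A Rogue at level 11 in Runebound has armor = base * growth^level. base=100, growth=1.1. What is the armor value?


value = base * growth^level
= 100 * 1.1^11
= 100 * 2.853117
= 285.31

285.31 armor


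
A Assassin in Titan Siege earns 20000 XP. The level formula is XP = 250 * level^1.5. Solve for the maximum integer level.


XP = 250 * level^1.5, so level = (XP / 250)^(1/1.5)
= (20000 / 250)^(1/1.5)
= 80.0^0.6667
= 18.5664
Floor: level = 18

level 18


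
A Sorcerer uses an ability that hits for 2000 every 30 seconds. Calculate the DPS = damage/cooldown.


DPS = damage / cooldown
= 2000 / 30
= 66.67

66.67 DPS


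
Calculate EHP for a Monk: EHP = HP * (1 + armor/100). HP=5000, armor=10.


EHP = 5000 * (1 + 10/100)
= 5000 * (1 + 0.1)
= 5000 * 1.1
= 5500.0

5500.0 EHP


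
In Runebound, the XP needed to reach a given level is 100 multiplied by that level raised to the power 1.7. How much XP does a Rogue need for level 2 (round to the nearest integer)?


XP = 100 * level^1.7
Substitute level = 2:
XP = 100 * 2^1.7
= 100 * 3.249
= 325

325 XP


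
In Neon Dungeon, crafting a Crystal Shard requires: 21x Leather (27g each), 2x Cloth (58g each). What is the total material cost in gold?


Cost breakdown:
  Leather: 21 * 27 = 567
  Cloth: 2 * 58 = 116
Total = 567 + 116 = 683

683 gold


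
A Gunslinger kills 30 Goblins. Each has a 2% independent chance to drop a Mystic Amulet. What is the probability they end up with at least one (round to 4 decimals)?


P(at least one) = 1 - P(none) = 1 - (1-p)^n
p = 2/100 = 0.02
1 - p = 0.98
(1 - p)^30 = 0.98^30 = 0.545484
P(at least one) = 1 - 0.545484 = 0.4545

0.4545


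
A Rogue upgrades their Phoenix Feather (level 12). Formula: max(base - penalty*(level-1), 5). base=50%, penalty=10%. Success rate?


raw_rate = 50 - 10 * (12 - 1)
= 50 - 10 * 11
= 50 - 110
= -60
Apply floor: max(-60, 5) = 5%

5%


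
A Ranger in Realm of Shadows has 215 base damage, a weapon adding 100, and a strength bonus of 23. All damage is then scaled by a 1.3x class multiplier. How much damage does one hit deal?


Sum base + weapon + str = 215 + 100 + 23 = 338
Multiply by 1.3:
338 * 1.3 = 439.4

439.4 damage


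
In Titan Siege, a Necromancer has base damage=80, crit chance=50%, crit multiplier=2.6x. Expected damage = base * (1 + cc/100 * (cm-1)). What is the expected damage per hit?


E[dmg] = base * (1 + crit_chance * (crit_mult - 1))
cc as decimal = 50/100 = 0.5
cm - 1 = 2.6 - 1 = 1.6
Bonus factor = 0.5 * 1.6 = 0.8
Total multiplier = 1 + 0.8 = 1.8
Expected damage = 80 * 1.8 = 144.00

144.00 damage


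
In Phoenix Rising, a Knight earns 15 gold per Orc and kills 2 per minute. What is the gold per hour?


Gold per minute = 15 * 2 = 30
Gold per hour = 30 * 60 = 1800

1800 gold/hour


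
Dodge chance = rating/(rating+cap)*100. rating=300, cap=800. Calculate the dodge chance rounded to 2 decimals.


dodge% = 300 / (300 + 800) * 100
= 300 / 1100 * 100
= 0.272727 * 100
= 27.27%

27.27%


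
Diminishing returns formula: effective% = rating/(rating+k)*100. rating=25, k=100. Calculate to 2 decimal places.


effective% = rating / (rating + k) * 100
= 25 / (25 + 100) * 100
= 25 / 125 * 100
= 0.2 * 100
= 20.00%

20.00%


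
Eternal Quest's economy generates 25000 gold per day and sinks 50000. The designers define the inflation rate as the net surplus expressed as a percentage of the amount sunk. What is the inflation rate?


Net gold = 25000 - 50000 = -25000
Inflation rate = net / sunk * 100 = -25000 / 50000 * 100
= -0.5 * 100
= -50.00%

-50.00%


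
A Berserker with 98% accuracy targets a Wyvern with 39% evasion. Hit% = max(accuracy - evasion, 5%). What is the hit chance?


accuracy - evasion = 98 - 39 = 59
Apply floor: max(59, 5) = 59
Hit chance = 59%

59%


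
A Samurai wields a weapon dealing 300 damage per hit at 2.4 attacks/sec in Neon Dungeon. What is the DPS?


DPS = damage * attack_speed
= 300 * 2.4
= 720.0

720.0 DPS


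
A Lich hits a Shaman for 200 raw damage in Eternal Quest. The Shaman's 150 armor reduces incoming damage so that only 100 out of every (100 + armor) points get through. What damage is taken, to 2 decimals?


actual = 200 * 100 / (100 + 150)
= 200 * 100 / 250
= 20000 / 250
= 80.00

80.00 damage


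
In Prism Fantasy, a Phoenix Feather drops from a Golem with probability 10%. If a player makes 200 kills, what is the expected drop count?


Expected drops = kills * (drop_rate / 100)
= 200 * (10 / 100)
= 200 * 0.1
= 20.0

20.0 drops


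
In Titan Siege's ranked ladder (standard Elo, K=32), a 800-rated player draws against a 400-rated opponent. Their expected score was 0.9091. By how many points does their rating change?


Elo update: delta = K * (S - Ea), where S = 0.5 (draws)
S - Ea = 0.5 - 0.9091 = -0.4091
Rating change = 32 * -0.4091
= -13.09

-13.09 rating points


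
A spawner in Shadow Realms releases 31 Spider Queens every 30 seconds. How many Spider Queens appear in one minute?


Spawns per minute = count * (60 / interval)
= 31 * (60 / 30)
= 31 * 2.0
= 62.0

62.0 per minute


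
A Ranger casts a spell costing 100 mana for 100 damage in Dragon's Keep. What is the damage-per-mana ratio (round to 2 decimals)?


Efficiency = damage / mana
= 100 / 100
= 1.00

1.00 dmg/mana


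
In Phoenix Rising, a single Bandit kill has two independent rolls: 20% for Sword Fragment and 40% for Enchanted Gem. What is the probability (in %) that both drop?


For independent events, P(both) = P(A) * P(B)
= 20% * 40%
= 800 / 100 %
= 8.0%

8.0%


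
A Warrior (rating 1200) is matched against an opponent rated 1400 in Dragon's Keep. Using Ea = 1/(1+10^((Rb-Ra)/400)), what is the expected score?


Elo expected score: Ea = 1/(1 + 10^((Rb-Ra)/400))
Rb - Ra = 1400 - 1200 = 200
(Rb-Ra)/400 = 200/400 = 0.5
10^0.5 = 3.162278
Ea = 1/(1 + 3.162278) = 1/4.162278 = 0.2403

0.2403


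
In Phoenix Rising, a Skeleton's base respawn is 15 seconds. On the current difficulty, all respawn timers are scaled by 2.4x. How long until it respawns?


Respawn time = base * multiplier
= 15 * 2.4
= 36.0 seconds

36.0 seconds


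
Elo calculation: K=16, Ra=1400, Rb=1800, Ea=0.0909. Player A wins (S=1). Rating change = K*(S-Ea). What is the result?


Elo update: delta = K * (S - Ea), where S = 1 (wins)
S - Ea = 1 - 0.0909 = 0.9091
Rating change = 16 * 0.9091
= 14.55

14.55 rating points


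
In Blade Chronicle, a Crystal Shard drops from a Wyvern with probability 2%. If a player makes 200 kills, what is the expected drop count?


Expected drops = kills * (drop_rate / 100)
= 200 * (2 / 100)
= 200 * 0.02
= 4.0

4.0 drops


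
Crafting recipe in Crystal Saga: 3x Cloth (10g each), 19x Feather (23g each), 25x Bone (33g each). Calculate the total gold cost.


Cost breakdown:
  Cloth: 3 * 10 = 30
  Feather: 19 * 23 = 437
  Bone: 25 * 33 = 825
Total = 30 + 437 + 825 = 1292

1292 gold


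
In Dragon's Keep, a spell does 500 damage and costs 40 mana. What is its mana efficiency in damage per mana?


Efficiency = damage / mana
= 500 / 40
= 12.50

12.50 dmg/mana


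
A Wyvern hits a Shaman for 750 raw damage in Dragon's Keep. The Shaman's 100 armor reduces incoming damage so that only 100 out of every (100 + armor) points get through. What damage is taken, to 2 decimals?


actual = 750 * 100 / (100 + 100)
= 750 * 100 / 200
= 75000 / 200
= 375.00

375.00 damage


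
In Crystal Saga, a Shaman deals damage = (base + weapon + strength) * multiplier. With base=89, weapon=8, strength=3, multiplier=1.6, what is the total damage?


Sum base + weapon + str = 89 + 8 + 3 = 100
Multiply by 1.6:
100 * 1.6 = 160.0

160.0 damage


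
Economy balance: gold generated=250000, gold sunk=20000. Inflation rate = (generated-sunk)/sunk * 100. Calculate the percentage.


Net gold = 250000 - 20000 = 230000
Inflation rate = net / sunk * 100 = 230000 / 20000 * 100
= 11.5 * 100
= 1150.00%

1150.00%


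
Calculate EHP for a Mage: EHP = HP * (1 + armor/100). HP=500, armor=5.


EHP = 500 * (1 + 5/100)
= 500 * (1 + 0.05)
= 500 * 1.05
= 525.0

525.0 EHP


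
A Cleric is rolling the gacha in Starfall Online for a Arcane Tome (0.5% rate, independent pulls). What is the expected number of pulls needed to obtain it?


Expected pulls for a geometric distribution = 1/p = 100 / rate%
= 100 / 0.5
= 200.0

200.0 pulls


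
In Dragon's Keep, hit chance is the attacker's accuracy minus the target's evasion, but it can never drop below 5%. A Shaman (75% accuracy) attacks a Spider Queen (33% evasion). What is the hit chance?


accuracy - evasion = 75 - 33 = 42
Apply floor: max(42, 5) = 42
Hit chance = 42%

42%


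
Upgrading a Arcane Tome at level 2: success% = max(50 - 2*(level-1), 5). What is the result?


raw_rate = 50 - 2 * (2 - 1)
= 50 - 2 * 1
= 50 - 2
= 48
Apply floor: max(48, 5) = 48%

48%


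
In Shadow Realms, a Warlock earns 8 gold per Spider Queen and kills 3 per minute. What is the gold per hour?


Gold per minute = 8 * 3 = 24
Gold per hour = 24 * 60 = 1440

1440 gold/hour


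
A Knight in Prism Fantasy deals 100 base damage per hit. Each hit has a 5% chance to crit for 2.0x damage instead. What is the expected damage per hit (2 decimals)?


E[dmg] = base * (1 + crit_chance * (crit_mult - 1))
cc as decimal = 5/100 = 0.05
cm - 1 = 2.0 - 1 = 1.0
Bonus factor = 0.05 * 1.0 = 0.05
Total multiplier = 1 + 0.05 = 1.05
Expected damage = 100 * 1.05 = 105.00

105.00 damage


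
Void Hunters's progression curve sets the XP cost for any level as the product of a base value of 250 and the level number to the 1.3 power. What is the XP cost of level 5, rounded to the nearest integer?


XP = 250 * level^1.3
Substitute level = 5:
XP = 250 * 5^1.3
= 250 * 8.1033
= 2026

2026 XP


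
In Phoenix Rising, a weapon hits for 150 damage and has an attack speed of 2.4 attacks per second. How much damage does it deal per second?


DPS = damage * attack_speed
= 150 * 2.4
= 360.0

360.0 DPS


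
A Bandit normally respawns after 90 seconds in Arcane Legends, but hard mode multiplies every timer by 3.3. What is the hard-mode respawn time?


Respawn time = base * multiplier
= 90 * 3.3
= 297.0 seconds

297.0 seconds


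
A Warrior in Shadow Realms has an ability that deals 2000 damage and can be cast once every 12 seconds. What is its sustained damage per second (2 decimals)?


DPS = damage / cooldown
= 2000 / 12
= 166.67

166.67 DPS


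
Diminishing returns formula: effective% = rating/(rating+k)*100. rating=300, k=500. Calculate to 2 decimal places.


effective% = rating / (rating + k) * 100
= 300 / (300 + 500) * 100
= 300 / 800 * 100
= 0.375 * 100
= 37.50%

37.50%


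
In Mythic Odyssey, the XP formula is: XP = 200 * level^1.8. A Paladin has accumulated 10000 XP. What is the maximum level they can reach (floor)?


XP = 200 * level^1.8, so level = (XP / 200)^(1/1.8)
= (10000 / 200)^(1/1.8)
= 50.0^0.5556
= 8.7876
Floor: level = 8

level 8


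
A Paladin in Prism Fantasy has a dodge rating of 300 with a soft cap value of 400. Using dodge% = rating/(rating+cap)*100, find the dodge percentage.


dodge% = 300 / (300 + 400) * 100
= 300 / 700 * 100
= 0.428571 * 100
= 42.86%

42.86%


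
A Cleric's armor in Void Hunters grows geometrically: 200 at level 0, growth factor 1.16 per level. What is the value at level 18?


value = base * growth^level
= 200 * 1.16^18
= 200 * 14.462514
= 2892.50

2892.50 armor


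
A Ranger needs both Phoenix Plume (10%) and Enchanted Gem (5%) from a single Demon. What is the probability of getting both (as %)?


For independent events, P(both) = P(A) * P(B)
= 10% * 5%
= 50 / 100 %
= 0.5%

0.5%


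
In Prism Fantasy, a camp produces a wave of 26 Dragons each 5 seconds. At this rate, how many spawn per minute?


Spawns per minute = count * (60 / interval)
= 26 * (60 / 5)
= 26 * 12.0
= 312.0

312.0 per minute


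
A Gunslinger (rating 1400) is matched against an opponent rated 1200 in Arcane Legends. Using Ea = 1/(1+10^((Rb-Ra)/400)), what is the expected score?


Elo expected score: Ea = 1/(1 + 10^((Rb-Ra)/400))
Rb - Ra = 1200 - 1400 = -200
(Rb-Ra)/400 = -200/400 = -0.5
10^-0.5 = 0.316228
Ea = 1/(1 + 0.316228) = 1/1.316228 = 0.7597

0.7597


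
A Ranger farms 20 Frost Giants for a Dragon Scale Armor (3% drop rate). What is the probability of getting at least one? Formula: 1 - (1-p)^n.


P(at least one) = 1 - P(none) = 1 - (1-p)^n
p = 3/100 = 0.03
1 - p = 0.97
(1 - p)^20 = 0.97^20 = 0.543794
P(at least one) = 1 - 0.543794 = 0.4562

0.4562


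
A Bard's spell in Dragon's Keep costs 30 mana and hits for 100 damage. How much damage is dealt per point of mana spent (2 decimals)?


Efficiency = damage / mana
= 100 / 30
= 3.33

3.33 dmg/mana


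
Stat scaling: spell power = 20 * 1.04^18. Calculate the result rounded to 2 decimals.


value = base * growth^level
= 20 * 1.04^18
= 20 * 2.025817
= 40.52

40.52 spell power


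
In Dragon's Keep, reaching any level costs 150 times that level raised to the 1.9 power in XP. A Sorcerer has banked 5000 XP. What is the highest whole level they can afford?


XP = 150 * level^1.9, so level = (XP / 150)^(1/1.9)
= (5000 / 150)^(1/1.9)
= 33.3333^0.5263
= 6.3316
Floor: level = 6

level 6


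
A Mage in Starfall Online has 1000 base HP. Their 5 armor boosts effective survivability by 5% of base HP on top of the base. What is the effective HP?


EHP = 1000 * (1 + 5/100)
= 1000 * (1 + 0.05)
= 1000 * 1.05
= 1050.0

1050.0 EHP


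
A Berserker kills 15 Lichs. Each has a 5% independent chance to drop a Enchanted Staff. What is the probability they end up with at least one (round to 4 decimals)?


P(at least one) = 1 - P(none) = 1 - (1-p)^n
p = 5/100 = 0.05
1 - p = 0.95
(1 - p)^15 = 0.95^15 = 0.463291
P(at least one) = 1 - 0.463291 = 0.5367

0.5367


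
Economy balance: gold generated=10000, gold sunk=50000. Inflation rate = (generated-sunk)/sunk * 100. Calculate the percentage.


Net gold = 10000 - 50000 = -40000
Inflation rate = net / sunk * 100 = -40000 / 50000 * 100
= -0.8 * 100
= -80.00%

-80.00%


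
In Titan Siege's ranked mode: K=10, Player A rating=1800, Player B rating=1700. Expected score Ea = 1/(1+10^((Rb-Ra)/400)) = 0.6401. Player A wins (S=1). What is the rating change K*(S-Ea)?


Elo update: delta = K * (S - Ea), where S = 1 (wins)
S - Ea = 1 - 0.6401 = 0.3599
Rating change = 10 * 0.3599
= 3.60

3.60 rating points


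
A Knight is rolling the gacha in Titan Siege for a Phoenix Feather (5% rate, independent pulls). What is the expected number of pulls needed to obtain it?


Expected pulls for a geometric distribution = 1/p = 100 / rate%
= 100 / 5
= 20.0

20.0 pulls


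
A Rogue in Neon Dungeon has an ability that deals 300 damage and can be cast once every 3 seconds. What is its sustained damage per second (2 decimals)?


DPS = damage / cooldown
= 300 / 3
= 100.00

100.00 DPS


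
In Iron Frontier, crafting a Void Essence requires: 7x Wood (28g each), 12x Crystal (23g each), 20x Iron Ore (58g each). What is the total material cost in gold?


Cost breakdown:
  Wood: 7 * 28 = 196
  Crystal: 12 * 23 = 276
  Iron Ore: 20 * 58 = 1160
Total = 196 + 276 + 1160 = 1632

1632 gold


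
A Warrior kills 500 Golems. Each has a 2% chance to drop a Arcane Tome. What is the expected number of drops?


Expected drops = kills * (drop_rate / 100)
= 500 * (2 / 100)
= 500 * 0.02
= 10.0

10.0 drops


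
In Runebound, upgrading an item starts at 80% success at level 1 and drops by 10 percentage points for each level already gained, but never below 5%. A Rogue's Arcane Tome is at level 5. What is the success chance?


raw_rate = 80 - 10 * (5 - 1)
= 80 - 10 * 4
= 80 - 40
= 40
Apply floor: max(40, 5) = 40%

40%


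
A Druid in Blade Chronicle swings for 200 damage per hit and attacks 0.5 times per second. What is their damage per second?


DPS = damage * attack_speed
= 200 * 0.5
= 100.0

100.0 DPS


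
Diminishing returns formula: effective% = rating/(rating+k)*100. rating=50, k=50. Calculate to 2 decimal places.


effective% = rating / (rating + k) * 100
= 50 / (50 + 50) * 100
= 50 / 100 * 100
= 0.5 * 100
= 50.00%

50.00%


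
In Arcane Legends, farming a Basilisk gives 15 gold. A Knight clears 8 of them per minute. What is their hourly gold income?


Gold per minute = 15 * 8 = 120
Gold per hour = 120 * 60 = 7200

7200 gold/hour


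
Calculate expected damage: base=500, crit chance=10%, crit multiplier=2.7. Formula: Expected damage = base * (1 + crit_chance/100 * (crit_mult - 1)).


E[dmg] = base * (1 + crit_chance * (crit_mult - 1))
cc as decimal = 10/100 = 0.1
cm - 1 = 2.7 - 1 = 1.7
Bonus factor = 0.1 * 1.7 = 0.17
Total multiplier = 1 + 0.17 = 1.17
Expected damage = 500 * 1.17 = 585.00

585.00 damage


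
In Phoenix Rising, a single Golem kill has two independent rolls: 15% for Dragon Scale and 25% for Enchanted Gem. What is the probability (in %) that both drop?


For independent events, P(both) = P(A) * P(B)
= 15% * 25%
= 375 / 100 %
= 3.75%

3.75%


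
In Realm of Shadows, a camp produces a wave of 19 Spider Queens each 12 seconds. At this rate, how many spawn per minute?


Spawns per minute = count * (60 / interval)
= 19 * (60 / 12)
= 19 * 5.0
= 95.0

95.0 per minute


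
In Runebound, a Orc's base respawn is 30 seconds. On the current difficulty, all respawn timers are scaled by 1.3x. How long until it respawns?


Respawn time = base * multiplier
= 30 * 1.3
= 39.0 seconds

39.0 seconds


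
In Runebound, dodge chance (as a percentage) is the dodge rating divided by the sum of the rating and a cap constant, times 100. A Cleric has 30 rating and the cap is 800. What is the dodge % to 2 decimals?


dodge% = 30 / (30 + 800) * 100
= 30 / 830 * 100
= 0.036145 * 100
= 3.61%

3.61%


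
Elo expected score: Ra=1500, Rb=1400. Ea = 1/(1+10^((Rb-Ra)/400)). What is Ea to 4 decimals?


Elo expected score: Ea = 1/(1 + 10^((Rb-Ra)/400))
Rb - Ra = 1400 - 1500 = -100
(Rb-Ra)/400 = -100/400 = -0.25
10^-0.25 = 0.562341
Ea = 1/(1 + 0.562341) = 1/1.562341 = 0.6401

0.6401


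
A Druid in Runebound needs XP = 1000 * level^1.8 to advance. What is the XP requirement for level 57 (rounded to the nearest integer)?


XP = 1000 * level^1.8
Substitute level = 57:
XP = 1000 * 57^1.8
= 1000 * 1447.3539
= 1447354

1447354 XP


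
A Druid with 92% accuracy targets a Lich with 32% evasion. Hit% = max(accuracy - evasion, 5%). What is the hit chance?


accuracy - evasion = 92 - 32 = 60
Apply floor: max(60, 5) = 60
Hit chance = 60%

60%


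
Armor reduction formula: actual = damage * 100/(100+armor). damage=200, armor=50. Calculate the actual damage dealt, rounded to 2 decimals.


actual = 200 * 100 / (100 + 50)
= 200 * 100 / 150
= 20000 / 150
= 133.33

133.33 damage


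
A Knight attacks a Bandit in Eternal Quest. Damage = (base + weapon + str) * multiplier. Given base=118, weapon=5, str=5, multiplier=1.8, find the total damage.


Sum base + weapon + str = 118 + 5 + 5 = 128
Multiply by 1.8:
128 * 1.8 = 230.4

230.4 damage


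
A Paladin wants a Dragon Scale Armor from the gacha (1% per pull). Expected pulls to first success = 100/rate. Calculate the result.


Expected pulls for a geometric distribution = 1/p = 100 / rate%
= 100 / 1
= 100.0

100.0 pulls


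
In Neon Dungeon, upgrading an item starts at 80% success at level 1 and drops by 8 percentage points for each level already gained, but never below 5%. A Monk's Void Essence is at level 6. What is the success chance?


raw_rate = 80 - 8 * (6 - 1)
= 80 - 8 * 5
= 80 - 40
= 40
Apply floor: max(40, 5) = 40%

40%


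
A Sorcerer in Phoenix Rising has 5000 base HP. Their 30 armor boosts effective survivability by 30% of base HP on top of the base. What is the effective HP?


EHP = 5000 * (1 + 30/100)
= 5000 * (1 + 0.3)
= 5000 * 1.3
= 6500.0

6500.0 EHP


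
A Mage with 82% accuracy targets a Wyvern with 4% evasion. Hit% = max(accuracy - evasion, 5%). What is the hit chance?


accuracy - evasion = 82 - 4 = 78
Apply floor: max(78, 5) = 78
Hit chance = 78%

78%


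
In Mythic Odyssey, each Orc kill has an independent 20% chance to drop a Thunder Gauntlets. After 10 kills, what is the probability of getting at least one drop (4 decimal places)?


P(at least one) = 1 - P(none) = 1 - (1-p)^n
p = 20/100 = 0.2
1 - p = 0.8
(1 - p)^10 = 0.8^10 = 0.107374
P(at least one) = 1 - 0.107374 = 0.8926

0.8926


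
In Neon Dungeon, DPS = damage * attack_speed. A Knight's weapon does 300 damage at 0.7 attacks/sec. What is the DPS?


DPS = damage * attack_speed
= 300 * 0.7
= 210.0

210.0 DPS


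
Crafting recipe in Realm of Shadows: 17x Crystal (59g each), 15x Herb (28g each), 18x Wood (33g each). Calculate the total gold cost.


Cost breakdown:
  Crystal: 17 * 59 = 1003
  Herb: 15 * 28 = 420
  Wood: 18 * 33 = 594
Total = 1003 + 420 + 594 = 2017

2017 gold


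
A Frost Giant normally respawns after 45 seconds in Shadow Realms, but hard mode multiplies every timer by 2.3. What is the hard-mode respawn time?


Respawn time = base * multiplier
= 45 * 2.3
= 103.5 seconds

103.5 seconds


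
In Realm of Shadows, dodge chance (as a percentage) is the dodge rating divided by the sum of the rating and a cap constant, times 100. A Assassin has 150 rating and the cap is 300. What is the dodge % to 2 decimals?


dodge% = 150 / (150 + 300) * 100
= 150 / 450 * 100
= 0.333333 * 100
= 33.33%

33.33%


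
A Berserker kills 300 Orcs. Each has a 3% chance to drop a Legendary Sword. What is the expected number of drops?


Expected drops = kills * (drop_rate / 100)
= 300 * (3 / 100)
= 300 * 0.03
= 9.0

9.0 drops


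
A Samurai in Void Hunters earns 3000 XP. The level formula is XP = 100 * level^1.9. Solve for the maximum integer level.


XP = 100 * level^1.9, so level = (XP / 100)^(1/1.9)
= (3000 / 100)^(1/1.9)
= 30.0^0.5263
= 5.9901
Floor: level = 5

level 5


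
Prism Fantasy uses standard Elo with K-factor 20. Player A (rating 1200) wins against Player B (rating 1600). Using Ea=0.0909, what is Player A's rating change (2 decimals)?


Elo update: delta = K * (S - Ea), where S = 1 (wins)
S - Ea = 1 - 0.0909 = 0.9091
Rating change = 20 * 0.9091
= 18.18

18.18 rating points


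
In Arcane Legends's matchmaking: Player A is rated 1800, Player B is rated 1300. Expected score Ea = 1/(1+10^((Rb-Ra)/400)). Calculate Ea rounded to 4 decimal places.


Elo expected score: Ea = 1/(1 + 10^((Rb-Ra)/400))
Rb - Ra = 1300 - 1800 = -500
(Rb-Ra)/400 = -500/400 = -1.25
10^-1.25 = 0.056234
Ea = 1/(1 + 0.056234) = 1/1.056234 = 0.9468

0.9468


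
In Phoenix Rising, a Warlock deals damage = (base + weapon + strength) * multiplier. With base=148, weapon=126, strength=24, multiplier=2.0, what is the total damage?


Sum base + weapon + str = 148 + 126 + 24 = 298
Multiply by 2.0:
298 * 2.0 = 596.0

596.0 damage


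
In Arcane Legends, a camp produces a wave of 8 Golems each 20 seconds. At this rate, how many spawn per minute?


Spawns per minute = count * (60 / interval)
= 8 * (60 / 20)
= 8 * 3.0
= 24.0

24.0 per minute


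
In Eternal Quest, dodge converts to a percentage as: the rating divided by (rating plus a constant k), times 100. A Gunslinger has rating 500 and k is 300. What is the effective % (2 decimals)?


effective% = rating / (rating + k) * 100
= 500 / (500 + 300) * 100
= 500 / 800 * 100
= 0.625 * 100
= 62.50%

62.50%


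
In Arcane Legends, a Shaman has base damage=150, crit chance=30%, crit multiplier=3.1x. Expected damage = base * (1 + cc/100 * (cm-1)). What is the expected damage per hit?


E[dmg] = base * (1 + crit_chance * (crit_mult - 1))
cc as decimal = 30/100 = 0.3
cm - 1 = 3.1 - 1 = 2.1
Bonus factor = 0.3 * 2.1 = 0.63
Total multiplier = 1 + 0.63 = 1.63
Expected damage = 150 * 1.63 = 244.50

244.50 damage


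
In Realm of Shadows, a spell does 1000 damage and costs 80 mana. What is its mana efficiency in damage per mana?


Efficiency = damage / mana
= 1000 / 80
= 12.50

12.50 dmg/mana


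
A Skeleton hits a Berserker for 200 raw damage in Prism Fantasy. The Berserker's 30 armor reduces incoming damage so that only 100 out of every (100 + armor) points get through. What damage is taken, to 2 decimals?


actual = 200 * 100 / (100 + 30)
= 200 * 100 / 130
= 20000 / 130
= 153.85

153.85 damage


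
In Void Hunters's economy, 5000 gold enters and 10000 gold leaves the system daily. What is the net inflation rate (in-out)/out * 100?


Net gold = 5000 - 10000 = -5000
Inflation rate = net / sunk * 100 = -5000 / 10000 * 100
= -0.5 * 100
= -50.00%

-50.00%


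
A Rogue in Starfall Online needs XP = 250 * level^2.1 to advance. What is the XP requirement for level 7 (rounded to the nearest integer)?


XP = 250 * level^2.1
Substitute level = 7:
XP = 250 * 7^2.1
= 250 * 59.5259
= 14881

14881 XP


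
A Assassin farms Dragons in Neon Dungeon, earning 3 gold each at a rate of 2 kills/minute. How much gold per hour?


Gold per minute = 3 * 2 = 6
Gold per hour = 6 * 60 = 360

360 gold/hour


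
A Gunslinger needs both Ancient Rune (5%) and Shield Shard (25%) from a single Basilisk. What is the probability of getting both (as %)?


For independent events, P(both) = P(A) * P(B)
= 5% * 25%
= 125 / 100 %
= 1.25%

1.25%


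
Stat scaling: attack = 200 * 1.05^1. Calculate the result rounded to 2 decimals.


value = base * growth^level
= 200 * 1.05^1
= 200 * 1.05
= 210.00

210.00 attack


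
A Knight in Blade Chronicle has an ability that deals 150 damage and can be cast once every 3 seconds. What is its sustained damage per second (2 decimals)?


DPS = damage / cooldown
= 150 / 3
= 50.00

50.00 DPS


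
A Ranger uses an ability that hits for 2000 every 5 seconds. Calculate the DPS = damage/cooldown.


DPS = damage / cooldown
= 2000 / 5
= 400.00

400.00 DPS


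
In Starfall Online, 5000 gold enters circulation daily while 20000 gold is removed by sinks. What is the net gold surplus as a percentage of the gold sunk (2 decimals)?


Net gold = 5000 - 20000 = -15000
Inflation rate = net / sunk * 100 = -15000 / 20000 * 100
= -0.75 * 100
= -75.00%

-75.00%


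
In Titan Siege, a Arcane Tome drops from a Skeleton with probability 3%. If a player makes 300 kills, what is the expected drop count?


Expected drops = kills * (drop_rate / 100)
= 300 * (3 / 100)
= 300 * 0.03
= 9.0

9.0 drops


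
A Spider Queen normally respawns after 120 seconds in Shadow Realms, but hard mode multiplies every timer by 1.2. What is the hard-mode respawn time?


Respawn time = base * multiplier
= 120 * 1.2
= 144.0 seconds

144.0 seconds


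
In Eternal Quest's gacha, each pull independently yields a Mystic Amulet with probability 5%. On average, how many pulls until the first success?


Expected pulls for a geometric distribution = 1/p = 100 / rate%
= 100 / 5
= 20.0

20.0 pulls


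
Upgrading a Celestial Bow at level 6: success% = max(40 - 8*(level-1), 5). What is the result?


raw_rate = 40 - 8 * (6 - 1)
= 40 - 8 * 5
= 40 - 40
= 0
Apply floor: max(0, 5) = 5%

5%


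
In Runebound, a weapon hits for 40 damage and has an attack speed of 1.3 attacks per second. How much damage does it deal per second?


DPS = damage * attack_speed
= 40 * 1.3
= 52.0

52.0 DPS


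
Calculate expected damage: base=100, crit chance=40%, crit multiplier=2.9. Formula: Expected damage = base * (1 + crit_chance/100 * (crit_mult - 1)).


E[dmg] = base * (1 + crit_chance * (crit_mult - 1))
cc as decimal = 40/100 = 0.4
cm - 1 = 2.9 - 1 = 1.9
Bonus factor = 0.4 * 1.9 = 0.76
Total multiplier = 1 + 0.76 = 1.76
Expected damage = 100 * 1.76 = 176.00

176.00 damage


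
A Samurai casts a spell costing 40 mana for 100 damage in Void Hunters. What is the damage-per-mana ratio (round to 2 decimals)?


Efficiency = damage / mana
= 100 / 40
= 2.50

2.50 dmg/mana


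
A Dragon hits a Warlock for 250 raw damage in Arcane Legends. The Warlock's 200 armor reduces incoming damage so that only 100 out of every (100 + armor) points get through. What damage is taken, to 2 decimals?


actual = 250 * 100 / (100 + 200)
= 250 * 100 / 300
= 25000 / 300
= 83.33

83.33 damage


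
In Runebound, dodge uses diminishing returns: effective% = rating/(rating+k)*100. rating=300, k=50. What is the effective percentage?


effective% = rating / (rating + k) * 100
= 300 / (300 + 50) * 100
= 300 / 350 * 100
= 0.857143 * 100
= 85.71%

85.71%


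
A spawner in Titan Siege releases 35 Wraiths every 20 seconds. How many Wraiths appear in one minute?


Spawns per minute = count * (60 / interval)
= 35 * (60 / 20)
= 35 * 3.0
= 105.0

105.0 per minute


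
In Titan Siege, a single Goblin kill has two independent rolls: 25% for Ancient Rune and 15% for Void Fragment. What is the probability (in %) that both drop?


For independent events, P(both) = P(A) * P(B)
= 25% * 15%
= 375 / 100 %
= 3.75%

3.75%


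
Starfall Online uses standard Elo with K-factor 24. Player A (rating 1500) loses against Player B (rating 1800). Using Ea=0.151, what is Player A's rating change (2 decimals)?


Elo update: delta = K * (S - Ea), where S = 0 (loses)
S - Ea = 0 - 0.151 = -0.151
Rating change = 24 * -0.151
= -3.62

-3.62 rating points


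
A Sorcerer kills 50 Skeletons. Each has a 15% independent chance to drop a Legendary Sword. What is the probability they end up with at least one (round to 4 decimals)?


P(at least one) = 1 - P(none) = 1 - (1-p)^n
p = 15/100 = 0.15
1 - p = 0.85
(1 - p)^50 = 0.85^50 = 0.000296
P(at least one) = 1 - 0.000296 = 0.9997

0.9997


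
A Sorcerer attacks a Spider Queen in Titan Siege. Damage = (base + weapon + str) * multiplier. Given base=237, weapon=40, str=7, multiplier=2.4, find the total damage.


Sum base + weapon + str = 237 + 40 + 7 = 284
Multiply by 2.4:
284 * 2.4 = 681.6

681.6 damage


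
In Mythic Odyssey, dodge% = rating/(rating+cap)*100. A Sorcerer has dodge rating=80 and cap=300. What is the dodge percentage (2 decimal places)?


dodge% = 80 / (80 + 300) * 100
= 80 / 380 * 100
= 0.210526 * 100
= 21.05%

21.05%


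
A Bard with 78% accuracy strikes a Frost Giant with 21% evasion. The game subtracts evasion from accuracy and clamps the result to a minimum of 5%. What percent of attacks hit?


accuracy - evasion = 78 - 21 = 57
Apply floor: max(57, 5) = 57
Hit chance = 57%

57%


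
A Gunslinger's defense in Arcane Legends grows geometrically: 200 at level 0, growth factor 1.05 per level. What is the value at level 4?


value = base * growth^level
= 200 * 1.05^4
= 200 * 1.215506
= 243.10

243.10 defense


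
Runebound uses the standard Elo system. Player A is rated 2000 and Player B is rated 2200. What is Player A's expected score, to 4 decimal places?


Elo expected score: Ea = 1/(1 + 10^((Rb-Ra)/400))
Rb - Ra = 2200 - 2000 = 200
(Rb-Ra)/400 = 200/400 = 0.5
10^0.5 = 3.162278
Ea = 1/(1 + 3.162278) = 1/4.162278 = 0.2403

0.2403


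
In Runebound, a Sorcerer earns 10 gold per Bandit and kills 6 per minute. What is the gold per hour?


Gold per minute = 10 * 6 = 60
Gold per hour = 60 * 60 = 3600

3600 gold/hour


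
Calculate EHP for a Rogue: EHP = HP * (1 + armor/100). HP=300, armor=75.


EHP = 300 * (1 + 75/100)
= 300 * (1 + 0.75)
= 300 * 1.75
= 525.0

525.0 EHP


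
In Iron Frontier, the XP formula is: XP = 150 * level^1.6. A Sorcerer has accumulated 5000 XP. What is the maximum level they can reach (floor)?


XP = 150 * level^1.6, so level = (XP / 150)^(1/1.6)
= (5000 / 150)^(1/1.6)
= 33.3333^0.625
= 8.9495
Floor: level = 8

level 8


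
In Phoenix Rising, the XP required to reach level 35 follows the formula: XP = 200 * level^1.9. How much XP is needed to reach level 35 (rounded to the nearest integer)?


XP = 200 * level^1.9
Substitute level = 35:
XP = 200 * 35^1.9
= 200 * 858.4782
= 171696

171696 XP


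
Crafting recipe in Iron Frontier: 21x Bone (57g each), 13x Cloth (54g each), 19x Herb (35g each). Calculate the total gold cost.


Cost breakdown:
  Bone: 21 * 57 = 1197
  Cloth: 13 * 54 = 702
  Herb: 19 * 35 = 665
Total = 1197 + 702 + 665 = 2564

2564 gold


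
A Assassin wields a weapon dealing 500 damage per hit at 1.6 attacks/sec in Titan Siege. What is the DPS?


DPS = damage * attack_speed
= 500 * 1.6
= 800.0

800.0 DPS


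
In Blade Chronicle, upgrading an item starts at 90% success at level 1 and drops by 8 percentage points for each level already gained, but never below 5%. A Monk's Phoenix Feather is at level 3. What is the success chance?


raw_rate = 90 - 8 * (3 - 1)
= 90 - 8 * 2
= 90 - 16
= 74
Apply floor: max(74, 5) = 74%

74%


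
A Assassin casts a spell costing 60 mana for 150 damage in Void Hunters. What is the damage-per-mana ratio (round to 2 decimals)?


Efficiency = damage / mana
= 150 / 60
= 2.50

2.50 dmg/mana


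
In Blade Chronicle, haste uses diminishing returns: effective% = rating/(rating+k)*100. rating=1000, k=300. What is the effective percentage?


effective% = rating / (rating + k) * 100
= 1000 / (1000 + 300) * 100
= 1000 / 1300 * 100
= 0.769231 * 100
= 76.92%

76.92%


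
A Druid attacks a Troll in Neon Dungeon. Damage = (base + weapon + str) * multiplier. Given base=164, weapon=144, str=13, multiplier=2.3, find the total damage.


Sum base + weapon + str = 164 + 144 + 13 = 321
Multiply by 2.3:
321 * 2.3 = 738.3

738.3 damage


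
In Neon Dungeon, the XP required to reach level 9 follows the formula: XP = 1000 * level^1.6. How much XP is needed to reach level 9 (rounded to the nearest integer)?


XP = 1000 * level^1.6
Substitute level = 9:
XP = 1000 * 9^1.6
= 1000 * 33.6347
= 33635

33635 XP


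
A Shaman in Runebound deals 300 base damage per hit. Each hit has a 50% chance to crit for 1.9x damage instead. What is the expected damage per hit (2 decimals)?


E[dmg] = base * (1 + crit_chance * (crit_mult - 1))
cc as decimal = 50/100 = 0.5
cm - 1 = 1.9 - 1 = 0.9
Bonus factor = 0.5 * 0.9 = 0.45
Total multiplier = 1 + 0.45 = 1.45
Expected damage = 300 * 1.45 = 435.00

435.00 damage


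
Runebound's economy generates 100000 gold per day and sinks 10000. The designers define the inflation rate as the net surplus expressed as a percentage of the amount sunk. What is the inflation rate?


Net gold = 100000 - 10000 = 90000
Inflation rate = net / sunk * 100 = 90000 / 10000 * 100
= 9.0 * 100
= 900.00%

900.00%


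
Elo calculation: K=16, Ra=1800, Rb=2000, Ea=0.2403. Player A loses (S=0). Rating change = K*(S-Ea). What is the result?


Elo update: delta = K * (S - Ea), where S = 0 (loses)
S - Ea = 0 - 0.2403 = -0.2403
Rating change = 16 * -0.2403
= -3.84

-3.84 rating points


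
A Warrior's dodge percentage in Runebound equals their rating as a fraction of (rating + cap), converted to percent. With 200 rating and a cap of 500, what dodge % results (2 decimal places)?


dodge% = 200 / (200 + 500) * 100
= 200 / 700 * 100
= 0.285714 * 100
= 28.57%

28.57%


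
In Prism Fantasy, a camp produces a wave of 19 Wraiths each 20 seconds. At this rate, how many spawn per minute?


Spawns per minute = count * (60 / interval)
= 19 * (60 / 20)
= 19 * 3.0
= 57.0

57.0 per minute


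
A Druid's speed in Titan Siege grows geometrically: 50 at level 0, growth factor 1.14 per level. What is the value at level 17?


value = base * growth^level
= 50 * 1.14^17
= 50 * 9.276464
= 463.82

463.82 speed


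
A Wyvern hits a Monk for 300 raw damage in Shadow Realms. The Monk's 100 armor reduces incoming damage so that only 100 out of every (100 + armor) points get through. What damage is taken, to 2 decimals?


actual = 300 * 100 / (100 + 100)
= 300 * 100 / 200
= 30000 / 200
= 150.00

150.00 damage


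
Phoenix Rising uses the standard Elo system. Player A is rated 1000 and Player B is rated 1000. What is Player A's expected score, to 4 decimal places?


Elo expected score: Ea = 1/(1 + 10^((Rb-Ra)/400))
Rb - Ra = 1000 - 1000 = 0
(Rb-Ra)/400 = 0/400 = 0.0
10^0.0 = 1.0
Ea = 1/(1 + 1.0) = 1/2.0 = 0.5000

0.5000


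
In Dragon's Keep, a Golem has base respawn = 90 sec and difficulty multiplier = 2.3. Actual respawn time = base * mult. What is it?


Respawn time = base * multiplier
= 90 * 2.3
= 207.0 seconds

207.0 seconds


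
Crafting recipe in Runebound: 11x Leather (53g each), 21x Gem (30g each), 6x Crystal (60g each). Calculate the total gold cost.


Cost breakdown:
  Leather: 11 * 53 = 583
  Gem: 21 * 30 = 630
  Crystal: 6 * 60 = 360
Total = 583 + 630 + 360 = 1573

1573 gold


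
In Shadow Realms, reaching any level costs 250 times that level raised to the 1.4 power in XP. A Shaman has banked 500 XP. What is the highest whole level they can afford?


XP = 250 * level^1.4, so level = (XP / 250)^(1/1.4)
= (500 / 250)^(1/1.4)
= 2.0^0.7143
= 1.6407
Floor: level = 1

level 1


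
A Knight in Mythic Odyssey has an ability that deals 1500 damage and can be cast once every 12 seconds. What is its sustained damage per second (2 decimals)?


DPS = damage / cooldown
= 1500 / 12
= 125.00

125.00 DPS


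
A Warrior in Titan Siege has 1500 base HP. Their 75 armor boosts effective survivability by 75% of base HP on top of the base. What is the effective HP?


EHP = 1500 * (1 + 75/100)
= 1500 * (1 + 0.75)
= 1500 * 1.75
= 2625.0

2625.0 EHP
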